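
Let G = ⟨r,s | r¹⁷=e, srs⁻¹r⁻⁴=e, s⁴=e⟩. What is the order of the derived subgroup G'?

G' = [G, G] is generated by all commutators. The generator-pair commutators are: [r, s] = r¹⁴.
The subgroup they normally generate is {e, r, r², r³, r⁴, r⁵, r⁶, r⁷, r⁸, r⁹, r¹⁰, r¹¹, r¹², r¹³, r¹⁴, r¹⁵, r¹⁶}, of order 17.
Check: |G/G'| = 68/17 = 4 is the order of the abelianisation.

Answer: 17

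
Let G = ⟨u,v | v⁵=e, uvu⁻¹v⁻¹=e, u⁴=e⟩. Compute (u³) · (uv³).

Compute (u³) · (uv³) by multiplying left to right and reducing via the relations at each step:
  (u³) · u = e
  e · v³ = v³

Answer: v³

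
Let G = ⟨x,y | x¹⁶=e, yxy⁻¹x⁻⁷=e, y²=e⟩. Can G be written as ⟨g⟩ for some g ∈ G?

Every cyclic group is abelian. But x·y = xy while y·x = x⁷y, so x·y ≠ y·x and G is not abelian. Hence G is not cyclic.

Answer: No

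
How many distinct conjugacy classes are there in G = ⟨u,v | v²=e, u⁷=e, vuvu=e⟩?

The conjugacy classes (representative and size) are:
  [e] (size 1), [u⁶] (size 2), [u⁵] (size 2), [u⁴] (size 2), [uv] (size 7).
Class equation: 1 + 2 + 2 + 2 + 7 = 14 = |G|. So G has 5 conjugacy classes.

Answer: 5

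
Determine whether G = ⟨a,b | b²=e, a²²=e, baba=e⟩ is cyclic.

Every cyclic group is abelian. But a·b = ab while b·a = a²¹b, so a·b ≠ b·a and G is not abelian. Hence G is not cyclic.

Answer: No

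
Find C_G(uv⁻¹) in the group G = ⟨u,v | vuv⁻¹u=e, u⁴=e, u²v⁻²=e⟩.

⟨uv⁻¹⟩ ⊆ C_G(uv⁻¹) since powers of uv⁻¹ commute with uv⁻¹; so |C_G(uv⁻¹)| ≥ |⟨uv⁻¹⟩| = 4.
By orbit–stabilizer, |C_G(uv⁻¹)| = |G| / |conj. class of uv⁻¹| = 8 / 2 = 4.
The 4 elements commuting with uv⁻¹ are {e, u², uv⁻¹, uv}.

Answer: {e, u², uv⁻¹, uv}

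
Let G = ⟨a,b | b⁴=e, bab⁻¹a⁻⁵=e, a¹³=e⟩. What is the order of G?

Enumerate words in the generators, reducing via the relations: the distinct elements are
  {a, b, e, ab, a², a³, a⁴, a⁵, a⁶, a⁷, a⁸, a⁹, b², b³, ab², ab³, a²b, a³b, a¹², a¹¹, a¹⁰, a⁴b, a⁵b, a⁶b, a⁷b, a⁸b, a⁹b, a²b², a²b³, a³b², a³b³, a¹²b, a¹¹b, a¹⁰b, a⁴b², a⁴b³, a⁵b², a⁵b³, a⁶b², a⁶b³, a⁷b², a⁷b³, a⁸b², a⁸b³, a⁹b², a⁹b³, a¹²b², a¹²b³, a¹¹b², a¹¹b³, a¹⁰b², a¹⁰b³}.
No further products give new elements, so |G| = 52.

Answer: 52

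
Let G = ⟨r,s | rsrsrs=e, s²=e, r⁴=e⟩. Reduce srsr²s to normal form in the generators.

Multiply left to right, reducing at each step:
  s · r = sr
  (sr) · s = r³sr³
  (r³sr³) · r² = r³sr
  (r³sr) · s = r²sr³

Answer: r²sr³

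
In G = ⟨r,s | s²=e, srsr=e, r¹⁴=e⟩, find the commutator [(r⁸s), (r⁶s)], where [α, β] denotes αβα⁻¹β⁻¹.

[(r⁸s), (r⁶s)] = (r⁸s)·(r⁶s)·(r⁸s)⁻¹·(r⁶s)⁻¹.
  (r⁸s) · (r⁶s) = r²
  (r²) · (r⁸s) = r¹⁰s
  (r¹⁰s) · (r⁶s) = r⁴

Answer: r⁴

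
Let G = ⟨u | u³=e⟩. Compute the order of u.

Compute successive powers until reaching e:
  u¹ = u, u² = u², u³ = e.
The smallest positive k with uᵏ = e is 3.

Answer: 3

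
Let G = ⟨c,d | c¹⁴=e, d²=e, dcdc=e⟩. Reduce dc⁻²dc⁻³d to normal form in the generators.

Multiply left to right, reducing at each step:
  d · c⁻² = c²d
  (c²d) · d = c²
  (c²) · c⁻³ = c¹³
  (c¹³) · d = c¹³d

Answer: c¹³d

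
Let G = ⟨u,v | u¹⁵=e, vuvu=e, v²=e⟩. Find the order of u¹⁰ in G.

Compute successive powers until reaching e:
  (u¹⁰)¹ = u¹⁰, (u¹⁰)² = u⁵, (u¹⁰)³ = e.
The smallest positive k with (u¹⁰)ᵏ = e is 3.

Answer: 3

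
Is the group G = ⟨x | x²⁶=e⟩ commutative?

G has a single generator, so G is cyclic and hence abelian.

Answer: Yes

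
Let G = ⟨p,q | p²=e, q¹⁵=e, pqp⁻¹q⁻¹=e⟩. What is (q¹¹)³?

Compute successive powers of (q¹¹), reducing at each step:
  (q¹¹)²: (q¹¹) · q¹¹ = q⁷
  (q¹¹)³: (q⁷) · q¹¹ = q³

Answer: q³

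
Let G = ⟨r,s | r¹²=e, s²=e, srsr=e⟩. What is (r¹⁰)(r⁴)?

Compute (r¹⁰) · (r⁴) by multiplying left to right and reducing via the relations at each step:
  (r¹⁰) · r⁴ = r²

Answer: r²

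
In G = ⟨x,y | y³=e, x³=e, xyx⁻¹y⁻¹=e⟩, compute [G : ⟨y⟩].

First find ord(y) by computing successive powers:
  y¹ = y, y² = y², y³ = e.
So |⟨y⟩| = ord(y) = 3. With |G| = 9, by Lagrange [G : ⟨y⟩] = 9/3 = 3.

Answer: 3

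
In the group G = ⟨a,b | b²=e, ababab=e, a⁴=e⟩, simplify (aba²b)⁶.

Compute successive powers of (aba²b), reducing at each step:
  (aba²b)²: (aba²b) · a = ba²b;   (ba²b) · b = ba²;   (ba²) · a² = b;   b · b = e
  (aba²b)³: e · a = a;   a · b = ab;   (ab) · a² = aba²;   (aba²) · b = aba²b
  (aba²b)⁴: (aba²b) · a = ba²b;   (ba²b) · b = ba²;   (ba²) · a² = b;   b · b = e
  (aba²b)⁵: e · a = a;   a · b = ab;   (ab) · a² = aba²;   (aba²) · b = aba²b
  (aba²b)⁶: (aba²b) · a = ba²b;   (ba²b) · b = ba²;   (ba²) · a² = b;   b · b = e

Answer: e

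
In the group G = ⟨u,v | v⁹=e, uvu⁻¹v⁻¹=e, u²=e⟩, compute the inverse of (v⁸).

The order of (v⁸) is 9 (smallest k with (v⁸)ᵏ = e), so (v⁸)⁻¹ = (v⁸)⁸ = v.
Check: (v⁸) · v → (v⁸) · v = e, giving e as required.

Answer: v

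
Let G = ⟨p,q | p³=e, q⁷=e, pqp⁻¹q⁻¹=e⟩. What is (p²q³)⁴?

Compute successive powers of (p²q³), reducing at each step:
  (p²q³)²: (p²q³) · p² = pq³;   (pq³) · q³ = pq⁶
  (p²q³)³: (pq⁶) · p² = q⁶;   (q⁶) · q³ = q²
  (p²q³)⁴: (q²) · p² = p²q²;   (p²q²) · q³ = p²q⁵

Answer: p²q⁵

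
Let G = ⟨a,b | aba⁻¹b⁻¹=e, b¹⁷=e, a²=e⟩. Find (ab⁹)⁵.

Compute successive powers of (ab⁹), reducing at each step:
  (ab⁹)²: (ab⁹) · a = b⁹;   (b⁹) · b⁹ = b
  (ab⁹)³: b · a = ab;   (ab) · b⁹ = ab¹⁰
  (ab⁹)⁴: (ab¹⁰) · a = b¹⁰;   (b¹⁰) · b⁹ = b²
  (ab⁹)⁵: (b²) · a = ab²;   (ab²) · b⁹ = ab¹¹

Answer: ab¹¹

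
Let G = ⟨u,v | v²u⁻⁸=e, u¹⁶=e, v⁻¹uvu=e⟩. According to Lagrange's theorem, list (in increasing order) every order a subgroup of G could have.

|G| = 32 = 2⁵. By Lagrange's theorem the order of any subgroup divides 32; the divisors of 32 are 1, 2, 4, 8, 16, 32.

Answer: 1, 2, 4, 8, 16, 32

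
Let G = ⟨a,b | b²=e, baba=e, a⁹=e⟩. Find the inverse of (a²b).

The order of (a²b) is 2 (smallest k with (a²b)ᵏ = e), so (a²b)⁻¹ = (a²b)¹ = a²b.
Check: (a²b) · (a²b) → (a²b) · a² = b;   b · b = e, giving e as required.

Answer: a²b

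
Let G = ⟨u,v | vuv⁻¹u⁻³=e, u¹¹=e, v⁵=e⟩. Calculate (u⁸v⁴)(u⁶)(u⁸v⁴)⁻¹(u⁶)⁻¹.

[(u⁸v⁴), (u⁶)] = (u⁸v⁴)·(u⁶)·(u⁸v⁴)⁻¹·(u⁶)⁻¹.
  (u⁸v⁴) · (u⁶) = u¹⁰v⁴
  (u¹⁰v⁴) · (u⁹v) = u²
  (u²) · (u⁵) = u⁷

Answer: u⁷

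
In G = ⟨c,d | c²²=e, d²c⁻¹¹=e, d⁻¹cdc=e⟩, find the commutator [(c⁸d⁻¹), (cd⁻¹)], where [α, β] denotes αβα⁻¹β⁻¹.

[(c⁸d⁻¹), (cd⁻¹)] = (c⁸d⁻¹)·(cd⁻¹)·(c⁸d⁻¹)⁻¹·(cd⁻¹)⁻¹.
  (c⁸d⁻¹) · (cd⁻¹) = c¹⁸
  (c¹⁸) · (c⁸d) = c⁴d
  (c⁴d) · (cd) = c¹⁴

Answer: c¹⁴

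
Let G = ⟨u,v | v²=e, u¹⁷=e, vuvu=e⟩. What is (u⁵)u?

Compute (u⁵) · u by multiplying left to right and reducing via the relations at each step:
  (u⁵) · u = u⁶

Answer: u⁶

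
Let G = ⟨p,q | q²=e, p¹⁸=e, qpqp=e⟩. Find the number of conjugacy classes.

The conjugacy classes (representative and size) are:
  [e] (size 1), [p] (size 2), [p²] (size 2), [p³] (size 2), [p¹⁴] (size 2), [p⁵] (size 2), [p¹²] (size 2), [p⁷] (size 2), [p¹⁰] (size 2), [p⁹] (size 1), [p¹⁰q] (size 9), [pq] (size 9).
Class equation: 1 + 2 + 2 + 2 + 2 + 2 + 2 + 2 + 2 + 1 + 9 + 9 = 36 = |G|. So G has 12 conjugacy classes.

Answer: 12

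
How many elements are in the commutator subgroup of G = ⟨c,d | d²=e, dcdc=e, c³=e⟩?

G' = [G, G] is generated by all commutators. The generator-pair commutators are: [c, d] = c².
The subgroup they normally generate is {e, c, c²}, of order 3.
Check: |G/G'| = 6/3 = 2 is the order of the abelianisation.

Answer: 3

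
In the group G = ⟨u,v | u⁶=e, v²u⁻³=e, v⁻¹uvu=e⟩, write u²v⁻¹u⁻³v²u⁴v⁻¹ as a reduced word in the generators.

Multiply left to right, reducing at each step:
  (u²) · v⁻¹ = u²v⁻¹
  (u²v⁻¹) · u⁻³ = u²v
  (u²v) · v² = u²v⁻¹
  (u²v⁻¹) · u⁴ = uv
  (uv) · v⁻¹ = u

Answer: u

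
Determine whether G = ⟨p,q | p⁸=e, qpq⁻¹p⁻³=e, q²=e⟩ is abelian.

p·q = pq but q·p = p³q, so p·q ≠ q·p and G is not abelian.

Answer: No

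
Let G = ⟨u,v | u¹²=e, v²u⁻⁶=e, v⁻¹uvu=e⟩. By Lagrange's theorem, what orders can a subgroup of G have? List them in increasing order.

|G| = 24 = 2³ · 3. By Lagrange's theorem the order of any subgroup divides 24; the divisors of 24 are 1, 2, 3, 4, 6, 8, 12, 24.

Answer: 1, 2, 3, 4, 6, 8, 12, 24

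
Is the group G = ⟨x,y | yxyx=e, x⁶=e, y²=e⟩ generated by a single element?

Every cyclic group is abelian. But x·y = xy while y·x = x⁵y, so x·y ≠ y·x and G is not abelian. Hence G is not cyclic.

Answer: No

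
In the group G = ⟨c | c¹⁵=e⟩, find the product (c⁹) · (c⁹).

Compute (c⁹) · (c⁹) by multiplying left to right and reducing via the relations at each step:
  (c⁹) · c⁹ = c³

Answer: c³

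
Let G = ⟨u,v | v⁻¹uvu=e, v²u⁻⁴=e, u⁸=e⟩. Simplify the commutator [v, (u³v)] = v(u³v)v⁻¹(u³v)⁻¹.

[v, (u³v)] = v·(u³v)·v⁻¹·(u³v)⁻¹.
  v · (u³v) = u
  u · (v⁻¹) = uv⁻¹
  (uv⁻¹) · (u³v⁻¹) = u²

Answer: u²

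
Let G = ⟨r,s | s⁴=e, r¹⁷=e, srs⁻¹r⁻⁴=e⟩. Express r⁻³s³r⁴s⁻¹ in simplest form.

Multiply left to right, reducing at each step:
  (r¹⁴) · s³ = r¹⁴s³
  (r¹⁴s³) · r⁴ = r¹⁵s³
  (r¹⁵s³) · s⁻¹ = r¹⁵s²

Answer: r¹⁵s²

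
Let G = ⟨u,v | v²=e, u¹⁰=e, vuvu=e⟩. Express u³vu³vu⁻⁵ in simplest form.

Multiply left to right, reducing at each step:
  (u³) · v = u³v
  (u³v) · u³ = v
  v · v = e
  e · u⁻⁵ = u⁵

Answer: u⁵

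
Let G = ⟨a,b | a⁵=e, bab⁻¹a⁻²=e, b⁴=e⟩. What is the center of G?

An element z ∈ Z(G) iff z commutes with every generator.
For example e is central: e·a = a = a·e; e·b = b = b·e.
Whereas a ∉ Z(G) since a·b = ab ≠ a²b = b·a.
Checking each of the 20 elements this way gives Z(G) = {e}, of order 1.

Answer: {e}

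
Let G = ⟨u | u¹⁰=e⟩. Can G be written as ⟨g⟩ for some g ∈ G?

|G| = 10. The element u has order 10 (its powers give 10 distinct elements), so ⟨u⟩ = G and G is cyclic.

Answer: Yes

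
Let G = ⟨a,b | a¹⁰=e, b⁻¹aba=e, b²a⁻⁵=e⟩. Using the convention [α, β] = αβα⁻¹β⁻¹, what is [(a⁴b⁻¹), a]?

[(a⁴b⁻¹), a] = (a⁴b⁻¹)·a·(a⁴b⁻¹)⁻¹·a⁻¹.
  (a⁴b⁻¹) · a = a³b⁻¹
  (a³b⁻¹) · (a⁴b) = a⁹
  (a⁹) · (a⁹) = a⁸

Answer: a⁸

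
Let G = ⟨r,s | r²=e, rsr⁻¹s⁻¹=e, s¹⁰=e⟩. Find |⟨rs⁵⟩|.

|⟨rs⁵⟩| equals the order of rs⁵. Compute successive powers until reaching e:
  (rs⁵)¹ = rs⁵, (rs⁵)² = e.
The smallest positive k with (rs⁵)ᵏ = e is 2, so |⟨rs⁵⟩| = 2.

Answer: 2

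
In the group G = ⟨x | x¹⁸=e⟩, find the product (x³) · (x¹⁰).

Compute (x³) · (x¹⁰) by multiplying left to right and reducing via the relations at each step:
  (x³) · x¹⁰ = x¹³

Answer: x¹³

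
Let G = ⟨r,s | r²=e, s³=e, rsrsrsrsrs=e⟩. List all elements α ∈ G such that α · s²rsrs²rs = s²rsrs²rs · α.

⟨s²rsrs²rs⟩ ⊆ C_G(s²rsrs²rs) since powers of s²rsrs²rs commute with s²rsrs²rs; so |C_G(s²rsrs²rs)| ≥ |⟨s²rsrs²rs⟩| = 2.
By orbit–stabilizer, |C_G(s²rsrs²rs)| = |G| / |conj. class of s²rsrs²rs| = 60 / 15 = 4.
The 4 elements commuting with s²rsrs²rs are {e, rsrs²r, srsrs²rs², s²rsrs²rs}.

Answer: {e, rsrs²r, srsrs²rs², s²rsrs²rs}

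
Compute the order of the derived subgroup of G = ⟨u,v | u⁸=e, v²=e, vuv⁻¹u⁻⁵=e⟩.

G' = [G, G] is generated by all commutators. The generator-pair commutators are: [u, v] = u⁴.
The subgroup they normally generate is {e, u⁴}, of order 2.
Check: |G/G'| = 16/2 = 8 is the order of the abelianisation.

Answer: 2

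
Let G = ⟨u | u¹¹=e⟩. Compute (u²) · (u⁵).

Compute (u²) · (u⁵) by multiplying left to right and reducing via the relations at each step:
  (u²) · u⁵ = u⁷

Answer: u⁷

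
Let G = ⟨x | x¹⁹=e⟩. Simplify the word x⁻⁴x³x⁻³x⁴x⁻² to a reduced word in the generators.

Multiply left to right, reducing at each step:
  (x¹⁵) · x³ = x¹⁸
  (x¹⁸) · x⁻³ = x¹⁵
  (x¹⁵) · x⁴ = e
  e · x⁻² = x¹⁷

Answer: x¹⁷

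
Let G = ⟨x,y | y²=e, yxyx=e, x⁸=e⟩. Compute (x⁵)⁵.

Compute successive powers of (x⁵), reducing at each step:
  (x⁵)²: (x⁵) · x⁵ = x²
  (x⁵)³: (x²) · x⁵ = x⁷
  (x⁵)⁴: (x⁷) · x⁵ = x⁴
  (x⁵)⁵: (x⁴) · x⁵ = x

Answer: x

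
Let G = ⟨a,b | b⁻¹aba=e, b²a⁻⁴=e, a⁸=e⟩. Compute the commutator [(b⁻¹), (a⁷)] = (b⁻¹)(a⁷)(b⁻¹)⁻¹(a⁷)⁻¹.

[(b⁻¹), (a⁷)] = (b⁻¹)·(a⁷)·(b⁻¹)⁻¹·(a⁷)⁻¹.
  (b⁻¹) · (a⁷) = ab⁻¹
  (ab⁻¹) · b = a
  a · a = a²

Answer: a²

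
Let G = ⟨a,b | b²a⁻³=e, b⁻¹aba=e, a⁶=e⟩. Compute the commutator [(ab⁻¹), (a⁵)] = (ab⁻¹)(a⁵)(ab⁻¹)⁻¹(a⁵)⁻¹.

[(ab⁻¹), (a⁵)] = (ab⁻¹)·(a⁵)·(ab⁻¹)⁻¹·(a⁵)⁻¹.
  (ab⁻¹) · (a⁵) = a²b⁻¹
  (a²b⁻¹) · (ab) = a
  a · a = a²

Answer: a²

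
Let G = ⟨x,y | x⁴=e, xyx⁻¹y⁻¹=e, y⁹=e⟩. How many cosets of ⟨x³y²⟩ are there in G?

First find ord(x³y²) by computing successive powers:
  (x³y²)¹ = x³y², (x³y²)² = x²y⁴, (x³y²)³ = xy⁶, (x³y²)⁴ = y⁸, (x³y²)⁵ = x³y, (x³y²)⁶ = x²y³, (x³y²)⁷ = xy⁵, (x³y²)⁸ = y⁷, (x³y²)⁹ = x³, (x³y²)¹⁰ = x²y², (x³y²)¹¹ = xy⁴, (x³y²)¹² = y⁶, (x³y²)¹³ = x³y⁸, (x³y²)¹⁴ = x²y, (x³y²)¹⁵ = xy³, (x³y²)¹⁶ = y⁵, (x³y²)¹⁷ = x³y⁷, (x³y²)¹⁸ = x², (x³y²)¹⁹ = xy², (x³y²)²⁰ = y⁴, (x³y²)²¹ = x³y⁶, (x³y²)²² = x²y⁸, (x³y²)²³ = xy, (x³y²)²⁴ = y³, (x³y²)²⁵ = x³y⁵, (x³y²)²⁶ = x²y⁷, (x³y²)²⁷ = x, (x³y²)²⁸ = y², (x³y²)²⁹ = x³y⁴, (x³y²)³⁰ = x²y⁶, (x³y²)³¹ = xy⁸, (x³y²)³² = y, (x³y²)³³ = x³y³, (x³y²)³⁴ = x²y⁵, (x³y²)³⁵ = xy⁷, (x³y²)³⁶ = e.
So |⟨x³y²⟩| = ord(x³y²) = 36. With |G| = 36, by Lagrange [G : ⟨x³y²⟩] = 36/36 = 1.

Answer: 1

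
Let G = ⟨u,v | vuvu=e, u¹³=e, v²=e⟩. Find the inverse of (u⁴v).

The order of (u⁴v) is 2 (smallest k with (u⁴v)ᵏ = e), so (u⁴v)⁻¹ = (u⁴v)¹ = u⁴v.
Check: (u⁴v) · (u⁴v) → (u⁴v) · u⁴ = v;   v · v = e, giving e as required.

Answer: u⁴v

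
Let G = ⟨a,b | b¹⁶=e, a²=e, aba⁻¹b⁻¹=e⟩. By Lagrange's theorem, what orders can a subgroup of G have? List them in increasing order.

|G| = 32 = 2⁵. By Lagrange's theorem the order of any subgroup divides 32; the divisors of 32 are 1, 2, 4, 8, 16, 32.

Answer: 1, 2, 4, 8, 16, 32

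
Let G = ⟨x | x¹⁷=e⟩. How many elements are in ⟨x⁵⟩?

|⟨x⁵⟩| equals the order of x⁵. Compute successive powers until reaching e:
  (x⁵)¹ = x⁵, (x⁵)² = x¹⁰, (x⁵)³ = x¹⁵, (x⁵)⁴ = x³, (x⁵)⁵ = x⁸, (x⁵)⁶ = x¹³, (x⁵)⁷ = x, (x⁵)⁸ = x⁶, (x⁵)⁹ = x¹¹, (x⁵)¹⁰ = x¹⁶, (x⁵)¹¹ = x⁴, (x⁵)¹² = x⁹, (x⁵)¹³ = x¹⁴, (x⁵)¹⁴ = x², (x⁵)¹⁵ = x⁷, (x⁵)¹⁶ = x¹², (x⁵)¹⁷ = e.
The smallest positive k with (x⁵)ᵏ = e is 17, so |⟨x⁵⟩| = 17.

Answer: 17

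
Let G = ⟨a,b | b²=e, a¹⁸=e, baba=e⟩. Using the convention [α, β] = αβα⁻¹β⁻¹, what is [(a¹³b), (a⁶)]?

[(a¹³b), (a⁶)] = (a¹³b)·(a⁶)·(a¹³b)⁻¹·(a⁶)⁻¹.
  (a¹³b) · (a⁶) = a⁷b
  (a⁷b) · (a¹³b) = a¹²
  (a¹²) · (a¹²) = a⁶

Answer: a⁶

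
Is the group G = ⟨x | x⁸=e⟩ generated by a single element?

|G| = 8. The element x has order 8 (its powers give 8 distinct elements), so ⟨x⟩ = G and G is cyclic.

Answer: Yes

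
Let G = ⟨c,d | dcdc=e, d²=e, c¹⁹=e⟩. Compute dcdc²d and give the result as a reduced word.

Multiply left to right, reducing at each step:
  d · c = c¹⁸d
  (c¹⁸d) · d = c¹⁸
  (c¹⁸) · c² = c
  c · d = cd

Answer: cd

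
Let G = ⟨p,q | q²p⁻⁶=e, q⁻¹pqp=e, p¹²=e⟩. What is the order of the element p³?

Compute successive powers until reaching e:
  (p³)¹ = p³, (p³)² = p⁶, (p³)³ = p⁹, (p³)⁴ = e.
The smallest positive k with (p³)ᵏ = e is 4.

Answer: 4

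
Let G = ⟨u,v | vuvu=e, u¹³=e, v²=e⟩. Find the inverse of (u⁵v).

The order of (u⁵v) is 2 (smallest k with (u⁵v)ᵏ = e), so (u⁵v)⁻¹ = (u⁵v)¹ = u⁵v.
Check: (u⁵v) · (u⁵v) → (u⁵v) · u⁵ = v;   v · v = e, giving e as required.

Answer: u⁵v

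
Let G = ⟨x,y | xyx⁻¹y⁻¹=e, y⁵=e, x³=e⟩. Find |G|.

Enumerate words in the generators, reducing via the relations: the distinct elements are
  {e, x, y, xy, x², y², y³, y⁴, xy², xy³, xy⁴, x²y, x²y², x²y³, x²y⁴}.
No further products give new elements, so |G| = 15.

Answer: 15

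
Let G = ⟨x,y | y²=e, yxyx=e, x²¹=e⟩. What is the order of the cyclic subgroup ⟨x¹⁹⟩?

|⟨x¹⁹⟩| equals the order of x¹⁹. Compute successive powers until reaching e:
  (x¹⁹)¹ = x¹⁹, (x¹⁹)² = x¹⁷, (x¹⁹)³ = x¹⁵, (x¹⁹)⁴ = x¹³, (x¹⁹)⁵ = x¹¹, (x¹⁹)⁶ = x⁹, (x¹⁹)⁷ = x⁷, (x¹⁹)⁸ = x⁵, (x¹⁹)⁹ = x³, (x¹⁹)¹⁰ = x, (x¹⁹)¹¹ = x²⁰, (x¹⁹)¹² = x¹⁸, (x¹⁹)¹³ = x¹⁶, (x¹⁹)¹⁴ = x¹⁴, (x¹⁹)¹⁵ = x¹², (x¹⁹)¹⁶ = x¹⁰, (x¹⁹)¹⁷ = x⁸, (x¹⁹)¹⁸ = x⁶, (x¹⁹)¹⁹ = x⁴, (x¹⁹)²⁰ = x², (x¹⁹)²¹ = e.
The smallest positive k with (x¹⁹)ᵏ = e is 21, so |⟨x¹⁹⟩| = 21.

Answer: 21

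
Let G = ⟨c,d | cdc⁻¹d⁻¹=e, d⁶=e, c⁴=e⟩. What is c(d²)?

Compute c · (d²) by multiplying left to right and reducing via the relations at each step:
  c · d² = cd²

Answer: cd²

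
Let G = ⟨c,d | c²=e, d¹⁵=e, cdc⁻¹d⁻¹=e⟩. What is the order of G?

Enumerate words in the generators, reducing via the relations: the distinct elements are
  {c, d, e, cd, d², d³, d⁴, d⁵, d⁶, d⁷, d⁸, d⁹, cd², cd³, cd⁴, cd⁵, cd⁶, cd⁷, cd⁸, cd⁹, d¹², d¹³, d¹¹, d¹⁰, d¹⁴, cd¹², cd¹³, cd¹¹, cd¹⁰, cd¹⁴}.
No further products give new elements, so |G| = 30.

Answer: 30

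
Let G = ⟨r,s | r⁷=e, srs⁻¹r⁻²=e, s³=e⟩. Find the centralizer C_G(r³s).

⟨r³s⟩ ⊆ C_G(r³s) since powers of r³s commute with r³s; so |C_G(r³s)| ≥ |⟨r³s⟩| = 3.
By orbit–stabilizer, |C_G(r³s)| = |G| / |conj. class of r³s| = 21 / 7 = 3.
The 3 elements commuting with r³s are {e, r³s, r²s²}.

Answer: {e, r³s, r²s²}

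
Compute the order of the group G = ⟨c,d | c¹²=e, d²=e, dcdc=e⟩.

Enumerate words in the generators, reducing via the relations: the distinct elements are
  {c, d, e, cd, c², c³, c⁴, c⁵, c⁶, c⁷, c⁸, c⁹, c²d, c³d, c¹¹, c¹⁰, c⁴d, c⁵d, c⁶d, c⁷d, c⁸d, c⁹d, c¹¹d, c¹⁰d}.
No further products give new elements, so |G| = 24.

Answer: 24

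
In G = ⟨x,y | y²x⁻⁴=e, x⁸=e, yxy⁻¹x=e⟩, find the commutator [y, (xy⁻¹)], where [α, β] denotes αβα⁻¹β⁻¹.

[y, (xy⁻¹)] = y·(xy⁻¹)·y⁻¹·(xy⁻¹)⁻¹.
  y · (xy⁻¹) = x⁷
  (x⁷) · (y⁻¹) = x³y
  (x³y) · (xy) = x⁶

Answer: x⁶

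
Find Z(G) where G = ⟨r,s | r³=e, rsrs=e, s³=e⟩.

An element z ∈ Z(G) iff z commutes with every generator.
For example e is central: e·r = r = r·e; e·s = s = s·e.
Whereas r ∉ Z(G) since r·s = rs ≠ r²s² = s·r.
Checking each of the 12 elements this way gives Z(G) = {e}, of order 1.

Answer: {e}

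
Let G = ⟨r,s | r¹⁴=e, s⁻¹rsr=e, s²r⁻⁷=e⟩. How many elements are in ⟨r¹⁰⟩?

|⟨r¹⁰⟩| equals the order of r¹⁰. Compute successive powers until reaching e:
  (r¹⁰)¹ = r¹⁰, (r¹⁰)² = r⁶, (r¹⁰)³ = r², (r¹⁰)⁴ = r¹², (r¹⁰)⁵ = r⁸, (r¹⁰)⁶ = r⁴, (r¹⁰)⁷ = e.
The smallest positive k with (r¹⁰)ᵏ = e is 7, so |⟨r¹⁰⟩| = 7.

Answer: 7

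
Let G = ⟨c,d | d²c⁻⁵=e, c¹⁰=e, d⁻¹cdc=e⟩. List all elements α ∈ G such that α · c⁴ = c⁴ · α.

⟨c⁴⟩ ⊆ C_G(c⁴) since powers of c⁴ commute with c⁴; so |C_G(c⁴)| ≥ |⟨c⁴⟩| = 5.
By orbit–stabilizer, |C_G(c⁴)| = |G| / |conj. class of c⁴| = 20 / 2 = 10.
The 10 elements commuting with c⁴ are {e, c, c², c³, c⁴, c⁵, c⁶, c⁷, c⁸, c⁹}.

Answer: {e, c, c², c³, c⁴, c⁵, c⁶, c⁷, c⁸, c⁹}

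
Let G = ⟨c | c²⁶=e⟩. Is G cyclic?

|G| = 26. The element c has order 26 (its powers give 26 distinct elements), so ⟨c⟩ = G and G is cyclic.

Answer: Yes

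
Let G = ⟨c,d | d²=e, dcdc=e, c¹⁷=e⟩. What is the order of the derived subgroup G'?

G' = [G, G] is generated by all commutators. The generator-pair commutators are: [c, d] = c².
The subgroup they normally generate is {e, c, c², c³, c⁴, c⁵, c⁶, c⁷, c⁸, c⁹, c¹⁰, c¹¹, c¹², c¹³, c¹⁴, c¹⁵, c¹⁶}, of order 17.
Check: |G/G'| = 34/17 = 2 is the order of the abelianisation.

Answer: 17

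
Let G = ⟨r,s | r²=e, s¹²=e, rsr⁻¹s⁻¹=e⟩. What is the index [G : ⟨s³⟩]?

First find ord(s³) by computing successive powers:
  (s³)¹ = s³, (s³)² = s⁶, (s³)³ = s⁹, (s³)⁴ = e.
So |⟨s³⟩| = ord(s³) = 4. With |G| = 24, by Lagrange [G : ⟨s³⟩] = 24/4 = 6.

Answer: 6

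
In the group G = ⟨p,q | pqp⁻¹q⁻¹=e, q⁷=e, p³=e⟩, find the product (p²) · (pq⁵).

Compute (p²) · (pq⁵) by multiplying left to right and reducing via the relations at each step:
  (p²) · p = e
  e · q⁵ = q⁵

Answer: q⁵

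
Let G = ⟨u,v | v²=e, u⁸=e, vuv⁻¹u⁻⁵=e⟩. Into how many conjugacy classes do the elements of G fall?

The conjugacy classes (representative and size) are:
  [e] (size 1), [u⁵] (size 2), [u²] (size 1), [u⁷] (size 2), [u⁴] (size 1), [u⁶] (size 1), [v] (size 2), [u⁵v] (size 2), [u²v] (size 2), [u³v] (size 2).
Class equation: 1 + 2 + 1 + 2 + 1 + 1 + 2 + 2 + 2 + 2 = 16 = |G|. So G has 10 conjugacy classes.

Answer: 10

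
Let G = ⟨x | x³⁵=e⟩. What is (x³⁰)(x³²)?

Compute (x³⁰) · (x³²) by multiplying left to right and reducing via the relations at each step:
  (x³⁰) · x³² = x²⁷

Answer: x²⁷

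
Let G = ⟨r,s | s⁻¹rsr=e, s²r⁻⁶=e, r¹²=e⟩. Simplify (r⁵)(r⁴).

Compute (r⁵) · (r⁴) by multiplying left to right and reducing via the relations at each step:
  (r⁵) · r⁴ = r⁹

Answer: r⁹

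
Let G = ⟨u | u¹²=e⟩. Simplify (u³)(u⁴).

Compute (u³) · (u⁴) by multiplying left to right and reducing via the relations at each step:
  (u³) · u⁴ = u⁷

Answer: u⁷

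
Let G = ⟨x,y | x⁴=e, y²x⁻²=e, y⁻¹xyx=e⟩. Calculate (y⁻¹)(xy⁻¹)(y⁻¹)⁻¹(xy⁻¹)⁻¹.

[(y⁻¹), (xy⁻¹)] = (y⁻¹)·(xy⁻¹)·(y⁻¹)⁻¹·(xy⁻¹)⁻¹.
  (y⁻¹) · (xy⁻¹) = x
  x · y = xy
  (xy) · (xy) = x²

Answer: x²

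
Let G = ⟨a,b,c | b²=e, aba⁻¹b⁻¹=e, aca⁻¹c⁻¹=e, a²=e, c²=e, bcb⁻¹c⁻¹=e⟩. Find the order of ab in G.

Compute successive powers until reaching e:
  (ab)¹ = ab, (ab)² = e.
The smallest positive k with (ab)ᵏ = e is 2.

Answer: 2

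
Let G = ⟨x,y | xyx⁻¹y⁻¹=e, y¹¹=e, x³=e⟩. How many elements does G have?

Enumerate words in the generators, reducing via the relations: the distinct elements are
  {e, x, y, xy, x², y², y³, y⁴, y⁵, y⁶, y⁷, y⁸, y⁹, xy², xy³, xy⁴, xy⁵, xy⁶, xy⁷, xy⁸, xy⁹, x²y, y¹⁰, xy¹⁰, x²y², x²y³, x²y⁴, x²y⁵, x²y⁶, x²y⁷, x²y⁸, x²y⁹, x²y¹⁰}.
No further products give new elements, so |G| = 33.

Answer: 33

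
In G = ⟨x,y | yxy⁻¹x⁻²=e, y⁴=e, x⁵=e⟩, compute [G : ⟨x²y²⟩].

First find ord(x²y²) by computing successive powers:
  (x²y²)¹ = x²y², (x²y²)² = e.
So |⟨x²y²⟩| = ord(x²y²) = 2. With |G| = 20, by Lagrange [G : ⟨x²y²⟩] = 20/2 = 10.

Answer: 10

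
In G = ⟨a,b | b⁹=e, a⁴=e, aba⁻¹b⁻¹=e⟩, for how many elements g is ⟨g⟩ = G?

G is cyclic of order 36. An element generates G iff its order is 36, and a cyclic group of order 36 has exactly φ(36) = 12 such elements.

Answer: 12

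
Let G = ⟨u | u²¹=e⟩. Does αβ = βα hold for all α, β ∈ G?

G has a single generator, so G is cyclic and hence abelian.

Answer: Yes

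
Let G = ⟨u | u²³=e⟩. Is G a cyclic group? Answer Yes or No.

|G| = 23. The element u has order 23 (its powers give 23 distinct elements), so ⟨u⟩ = G and G is cyclic.

Answer: Yes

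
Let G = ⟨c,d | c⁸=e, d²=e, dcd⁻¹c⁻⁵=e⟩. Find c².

Compute successive powers of c, reducing at each step:
  c²: c · c = c²

Answer: c²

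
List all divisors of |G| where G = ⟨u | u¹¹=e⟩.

|G| = 11 = 11. By Lagrange's theorem the order of any subgroup divides 11; the divisors of 11 are 1, 11.

Answer: 1, 11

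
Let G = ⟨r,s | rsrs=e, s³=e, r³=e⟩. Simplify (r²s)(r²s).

Compute (r²s) · (r²s) by multiplying left to right and reducing via the relations at each step:
  (r²s) · r² = rs²r
  (rs²r) · s = s²r

Answer: s²r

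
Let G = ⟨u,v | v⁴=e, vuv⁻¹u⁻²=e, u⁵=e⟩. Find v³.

Compute successive powers of v, reducing at each step:
  v²: v · v = v²
  v³: (v²) · v = v³

Answer: v³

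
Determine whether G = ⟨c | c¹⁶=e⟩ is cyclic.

|G| = 16. The element c has order 16 (its powers give 16 distinct elements), so ⟨c⟩ = G and G is cyclic.

Answer: Yes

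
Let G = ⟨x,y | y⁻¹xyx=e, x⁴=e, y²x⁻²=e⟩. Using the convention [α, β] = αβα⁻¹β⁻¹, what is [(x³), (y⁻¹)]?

[(x³), (y⁻¹)] = (x³)·(y⁻¹)·(x³)⁻¹·(y⁻¹)⁻¹.
  (x³) · (y⁻¹) = xy
  (xy) · x = y
  y · y = x²

Answer: x²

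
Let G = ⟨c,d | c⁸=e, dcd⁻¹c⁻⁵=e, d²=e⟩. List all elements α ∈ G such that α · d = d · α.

⟨d⟩ ⊆ C_G(d) since powers of d commute with d; so |C_G(d)| ≥ |⟨d⟩| = 2.
By orbit–stabilizer, |C_G(d)| = |G| / |conj. class of d| = 16 / 2 = 8.
The 8 elements commuting with d are {e, c², c⁴, c⁶, d, c⁶d, c²d, c⁴d}.

Answer: {e, c², c⁴, c⁶, d, c⁶d, c²d, c⁴d}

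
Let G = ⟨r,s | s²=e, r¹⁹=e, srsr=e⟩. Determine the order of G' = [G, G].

G' = [G, G] is generated by all commutators. The generator-pair commutators are: [r, s] = r².
The subgroup they normally generate is {e, r, r², r³, r⁴, r⁵, r⁶, r⁷, r⁸, r⁹, r¹⁰, r¹¹, r¹², r¹³, r¹⁴, r¹⁵, r¹⁶, r¹⁷, r¹⁸}, of order 19.
Check: |G/G'| = 38/19 = 2 is the order of the abelianisation.

Answer: 19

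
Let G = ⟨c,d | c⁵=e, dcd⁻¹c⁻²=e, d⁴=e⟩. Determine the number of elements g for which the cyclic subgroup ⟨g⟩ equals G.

⟨g⟩ = G would require ord(g) = |G| = 20, but the maximum element order in G is 5 < 20. So G is not cyclic and no single element generates it: the count is 0.

Answer: 0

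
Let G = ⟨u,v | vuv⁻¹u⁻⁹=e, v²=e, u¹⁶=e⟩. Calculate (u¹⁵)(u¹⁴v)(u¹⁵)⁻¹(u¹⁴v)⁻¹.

[(u¹⁵), (u¹⁴v)] = (u¹⁵)·(u¹⁴v)·(u¹⁵)⁻¹·(u¹⁴v)⁻¹.
  (u¹⁵) · (u¹⁴v) = u¹³v
  (u¹³v) · u = u⁶v
  (u⁶v) · (u²v) = u⁸

Answer: u⁸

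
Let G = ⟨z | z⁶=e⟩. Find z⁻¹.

The order of z is 6 (smallest k with zᵏ = e), so z⁻¹ = z⁵ = z⁵.
Check: z · (z⁵) → z · z⁵ = e, giving e as required.

Answer: z⁵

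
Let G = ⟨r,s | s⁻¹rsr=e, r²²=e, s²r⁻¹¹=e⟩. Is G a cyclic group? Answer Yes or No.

Every cyclic group is abelian. But r·s = rs while s·r = r¹⁰s⁻¹, so r·s ≠ s·r and G is not abelian. Hence G is not cyclic.

Answer: No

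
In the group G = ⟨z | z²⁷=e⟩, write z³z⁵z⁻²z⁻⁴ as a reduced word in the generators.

Multiply left to right, reducing at each step:
  (z³) · z⁵ = z⁸
  (z⁸) · z⁻² = z⁶
  (z⁶) · z⁻⁴ = z²

Answer: z²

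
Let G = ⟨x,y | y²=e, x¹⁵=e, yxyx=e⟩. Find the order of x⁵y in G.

Compute successive powers until reaching e:
  (x⁵y)¹ = x⁵y, (x⁵y)² = e.
The smallest positive k with (x⁵y)ᵏ = e is 2.

Answer: 2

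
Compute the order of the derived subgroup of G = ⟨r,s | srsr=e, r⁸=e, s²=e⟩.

G' = [G, G] is generated by all commutators. The generator-pair commutators are: [r, s] = r².
The subgroup they normally generate is {e, r², r⁴, r⁶}, of order 4.
Check: |G/G'| = 16/4 = 4 is the order of the abelianisation.

Answer: 4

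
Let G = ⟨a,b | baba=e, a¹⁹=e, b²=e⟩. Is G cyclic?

Every cyclic group is abelian. But a·b = ab while b·a = a¹⁸b, so a·b ≠ b·a and G is not abelian. Hence G is not cyclic.

Answer: No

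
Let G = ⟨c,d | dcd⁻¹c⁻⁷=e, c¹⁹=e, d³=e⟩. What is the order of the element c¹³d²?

Compute successive powers until reaching e:
  (c¹³d²)¹ = c¹³d², (c¹³d²)² = c⁴d, (c¹³d²)³ = e.
The smallest positive k with (c¹³d²)ᵏ = e is 3.

Answer: 3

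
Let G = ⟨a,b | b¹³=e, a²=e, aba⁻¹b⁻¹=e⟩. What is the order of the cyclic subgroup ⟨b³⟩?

|⟨b³⟩| equals the order of b³. Compute successive powers until reaching e:
  (b³)¹ = b³, (b³)² = b⁶, (b³)³ = b⁹, (b³)⁴ = b¹², (b³)⁵ = b², (b³)⁶ = b⁵, (b³)⁷ = b⁸, (b³)⁸ = b¹¹, (b³)⁹ = b, (b³)¹⁰ = b⁴, (b³)¹¹ = b⁷, (b³)¹² = b¹⁰, (b³)¹³ = e.
The smallest positive k with (b³)ᵏ = e is 13, so |⟨b³⟩| = 13.

Answer: 13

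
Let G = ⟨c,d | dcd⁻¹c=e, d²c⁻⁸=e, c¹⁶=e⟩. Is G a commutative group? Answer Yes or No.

c·d = cd but d·c = c⁷d⁻¹, so c·d ≠ d·c and G is not abelian.

Answer: No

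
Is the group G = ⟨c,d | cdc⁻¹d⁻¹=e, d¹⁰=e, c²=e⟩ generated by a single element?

|G| = 20, but the maximum element order in G is 10 < 20. No single element generates all of G, so G is not cyclic.

Answer: No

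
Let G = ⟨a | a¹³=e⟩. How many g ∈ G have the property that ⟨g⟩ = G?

G is cyclic of order 13. An element generates G iff its order is 13, and a cyclic group of order 13 has exactly φ(13) = 12 such elements.

Answer: 12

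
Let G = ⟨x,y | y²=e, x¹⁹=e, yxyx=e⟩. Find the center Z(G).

An element z ∈ Z(G) iff z commutes with every generator.
For example e is central: e·x = x = x·e; e·y = y = y·e.
Whereas x ∉ Z(G) since x·y = xy ≠ x¹⁸y = y·x.
Checking each of the 38 elements this way gives Z(G) = {e}, of order 1.

Answer: {e}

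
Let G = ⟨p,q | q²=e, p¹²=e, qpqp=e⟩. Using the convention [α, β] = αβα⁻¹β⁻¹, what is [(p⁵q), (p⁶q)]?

[(p⁵q), (p⁶q)] = (p⁵q)·(p⁶q)·(p⁵q)⁻¹·(p⁶q)⁻¹.
  (p⁵q) · (p⁶q) = p¹¹
  (p¹¹) · (p⁵q) = p⁴q
  (p⁴q) · (p⁶q) = p¹⁰

Answer: p¹⁰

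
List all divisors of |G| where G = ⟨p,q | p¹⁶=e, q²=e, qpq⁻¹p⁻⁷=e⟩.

|G| = 32 = 2⁵. By Lagrange's theorem the order of any subgroup divides 32; the divisors of 32 are 1, 2, 4, 8, 16, 32.

Answer: 1, 2, 4, 8, 16, 32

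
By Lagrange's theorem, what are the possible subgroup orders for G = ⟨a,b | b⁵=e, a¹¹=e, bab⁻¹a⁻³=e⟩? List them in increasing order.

|G| = 55 = 5 · 11. By Lagrange's theorem the order of any subgroup divides 55; the divisors of 55 are 1, 5, 11, 55.

Answer: 1, 5, 11, 55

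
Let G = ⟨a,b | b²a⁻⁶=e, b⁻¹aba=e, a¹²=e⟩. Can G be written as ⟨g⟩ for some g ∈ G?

Every cyclic group is abelian. But a·b = ab while b·a = a⁵b⁻¹, so a·b ≠ b·a and G is not abelian. Hence G is not cyclic.

Answer: No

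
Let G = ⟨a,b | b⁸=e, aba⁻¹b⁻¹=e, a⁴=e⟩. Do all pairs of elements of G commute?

Each pair of generators commutes: a·b = ab = b·a. Since the generators pairwise commute, every element of G commutes with every other, so G is abelian.

Answer: Yes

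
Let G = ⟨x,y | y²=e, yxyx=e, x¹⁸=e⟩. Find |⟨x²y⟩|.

|⟨x²y⟩| equals the order of x²y. Compute successive powers until reaching e:
  (x²y)¹ = x²y, (x²y)² = e.
The smallest positive k with (x²y)ᵏ = e is 2, so |⟨x²y⟩| = 2.

Answer: 2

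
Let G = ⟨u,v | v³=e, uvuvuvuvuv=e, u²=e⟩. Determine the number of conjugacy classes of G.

The conjugacy classes (representative and size) are:
  [e] (size 1), [uvuv²uvuv²u] (size 15), [vuvuv²u] (size 20), [uv²uv²u] (size 12), [v²uvuv²] (size 12).
Class equation: 1 + 15 + 20 + 12 + 12 = 60 = |G|. So G has 5 conjugacy classes.

Answer: 5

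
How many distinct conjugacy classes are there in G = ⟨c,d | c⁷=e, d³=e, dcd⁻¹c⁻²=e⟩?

The conjugacy classes (representative and size) are:
  [e] (size 1), [c²] (size 3), [c⁵] (size 3), [d] (size 7), [d²] (size 7).
Class equation: 1 + 3 + 3 + 7 + 7 = 21 = |G|. So G has 5 conjugacy classes.

Answer: 5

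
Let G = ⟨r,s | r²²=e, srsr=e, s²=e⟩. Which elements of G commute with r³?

⟨r³⟩ ⊆ C_G(r³) since powers of r³ commute with r³; so |C_G(r³)| ≥ |⟨r³⟩| = 22.
By orbit–stabilizer, |C_G(r³)| = |G| / |conj. class of r³| = 44 / 2 = 22.
The 22 elements commuting with r³ are {e, r, r², r³, r⁴, r⁵, r⁶, r⁷, r⁸, r⁹, r¹⁰, r¹¹, r¹², r¹³, r¹⁴, r¹⁵, r¹⁶, r¹⁷, r¹⁸, r¹⁹, r²⁰, r²¹}.

Answer: {e, r, r², r³, r⁴, r⁵, r⁶, r⁷, r⁸, r⁹, r¹⁰, r¹¹, r¹², r¹³, r¹⁴, r¹⁵, r¹⁶, r¹⁷, r¹⁸, r¹⁹, r²⁰, r²¹}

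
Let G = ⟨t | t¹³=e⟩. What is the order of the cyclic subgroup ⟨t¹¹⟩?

|⟨t¹¹⟩| equals the order of t¹¹. Compute successive powers until reaching e:
  (t¹¹)¹ = t¹¹, (t¹¹)² = t⁹, (t¹¹)³ = t⁷, (t¹¹)⁴ = t⁵, (t¹¹)⁵ = t³, (t¹¹)⁶ = t, (t¹¹)⁷ = t¹², (t¹¹)⁸ = t¹⁰, (t¹¹)⁹ = t⁸, (t¹¹)¹⁰ = t⁶, (t¹¹)¹¹ = t⁴, (t¹¹)¹² = t², (t¹¹)¹³ = e.
The smallest positive k with (t¹¹)ᵏ = e is 13, so |⟨t¹¹⟩| = 13.

Answer: 13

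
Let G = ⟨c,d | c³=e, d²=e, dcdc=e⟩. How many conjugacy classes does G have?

The conjugacy classes (representative and size) are:
  [e] (size 1), [c] (size 2), [cd] (size 3).
Class equation: 1 + 2 + 3 = 6 = |G|. So G has 3 conjugacy classes.

Answer: 3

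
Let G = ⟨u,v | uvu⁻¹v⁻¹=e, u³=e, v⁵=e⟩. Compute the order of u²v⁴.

Compute successive powers until reaching e:
  (u²v⁴)¹ = u²v⁴, (u²v⁴)² = uv³, (u²v⁴)³ = v², (u²v⁴)⁴ = u²v, (u²v⁴)⁵ = u, (u²v⁴)⁶ = v⁴, (u²v⁴)⁷ = u²v³, (u²v⁴)⁸ = uv², (u²v⁴)⁹ = v, (u²v⁴)¹⁰ = u², (u²v⁴)¹¹ = uv⁴, (u²v⁴)¹² = v³, (u²v⁴)¹³ = u²v², (u²v⁴)¹⁴ = uv, (u²v⁴)¹⁵ = e.
The smallest positive k with (u²v⁴)ᵏ = e is 15.

Answer: 15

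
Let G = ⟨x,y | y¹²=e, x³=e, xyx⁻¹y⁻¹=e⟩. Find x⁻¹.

The order of x is 3 (smallest k with xᵏ = e), so x⁻¹ = x² = x².
Check: x · (x²) → x · x² = e, giving e as required.

Answer: x²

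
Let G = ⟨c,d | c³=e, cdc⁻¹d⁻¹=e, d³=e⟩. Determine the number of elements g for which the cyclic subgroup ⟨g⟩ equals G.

⟨g⟩ = G would require ord(g) = |G| = 9, but the maximum element order in G is 3 < 9. So G is not cyclic and no single element generates it: the count is 0.

Answer: 0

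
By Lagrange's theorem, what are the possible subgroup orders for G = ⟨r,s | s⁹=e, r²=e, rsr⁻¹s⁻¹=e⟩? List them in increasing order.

|G| = 18 = 2 · 3². By Lagrange's theorem the order of any subgroup divides 18; the divisors of 18 are 1, 2, 3, 6, 9, 18.

Answer: 1, 2, 3, 6, 9, 18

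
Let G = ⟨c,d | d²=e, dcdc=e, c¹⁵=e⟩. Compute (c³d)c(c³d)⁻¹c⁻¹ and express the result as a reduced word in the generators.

[(c³d), c] = (c³d)·c·(c³d)⁻¹·c⁻¹.
  (c³d) · c = c²d
  (c²d) · (c³d) = c¹⁴
  (c¹⁴) · (c¹⁴) = c¹³

Answer: c¹³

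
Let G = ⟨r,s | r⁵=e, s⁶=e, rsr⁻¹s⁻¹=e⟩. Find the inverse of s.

The order of s is 6 (smallest k with sᵏ = e), so s⁻¹ = s⁵ = s⁵.
Check: s · (s⁵) → s · s⁵ = e, giving e as required.

Answer: s⁵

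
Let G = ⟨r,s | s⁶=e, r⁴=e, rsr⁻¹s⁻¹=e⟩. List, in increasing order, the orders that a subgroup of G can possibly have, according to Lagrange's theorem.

|G| = 24 = 2³ · 3. By Lagrange's theorem the order of any subgroup divides 24; the divisors of 24 are 1, 2, 3, 4, 6, 8, 12, 24.

Answer: 1, 2, 3, 4, 6, 8, 12, 24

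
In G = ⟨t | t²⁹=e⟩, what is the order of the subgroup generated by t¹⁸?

|⟨t¹⁸⟩| equals the order of t¹⁸. Compute successive powers until reaching e:
  (t¹⁸)¹ = t¹⁸, (t¹⁸)² = t⁷, (t¹⁸)³ = t²⁵, (t¹⁸)⁴ = t¹⁴, (t¹⁸)⁵ = t³, (t¹⁸)⁶ = t²¹, (t¹⁸)⁷ = t¹⁰, (t¹⁸)⁸ = t²⁸, (t¹⁸)⁹ = t¹⁷, (t¹⁸)¹⁰ = t⁶, (t¹⁸)¹¹ = t²⁴, (t¹⁸)¹² = t¹³, (t¹⁸)¹³ = t², (t¹⁸)¹⁴ = t²⁰, (t¹⁸)¹⁵ = t⁹, (t¹⁸)¹⁶ = t²⁷, (t¹⁸)¹⁷ = t¹⁶, (t¹⁸)¹⁸ = t⁵, (t¹⁸)¹⁹ = t²³, (t¹⁸)²⁰ = t¹², (t¹⁸)²¹ = t, (t¹⁸)²² = t¹⁹, (t¹⁸)²³ = t⁸, (t¹⁸)²⁴ = t²⁶, (t¹⁸)²⁵ = t¹⁵, (t¹⁸)²⁶ = t⁴, (t¹⁸)²⁷ = t²², (t¹⁸)²⁸ = t¹¹, (t¹⁸)²⁹ = e.
The smallest positive k with (t¹⁸)ᵏ = e is 29, so |⟨t¹⁸⟩| = 29.

Answer: 29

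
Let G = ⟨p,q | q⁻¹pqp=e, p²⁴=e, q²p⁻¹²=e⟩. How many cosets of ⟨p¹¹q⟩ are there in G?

First find ord(p¹¹q) by computing successive powers:
  (p¹¹q)¹ = p¹¹q, (p¹¹q)² = p¹², (p¹¹q)³ = p¹¹q⁻¹, (p¹¹q)⁴ = e.
So |⟨p¹¹q⟩| = ord(p¹¹q) = 4. With |G| = 48, by Lagrange [G : ⟨p¹¹q⟩] = 48/4 = 12.

Answer: 12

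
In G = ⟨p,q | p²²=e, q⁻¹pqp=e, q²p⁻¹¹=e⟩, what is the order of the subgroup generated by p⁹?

|⟨p⁹⟩| equals the order of p⁹. Compute successive powers until reaching e:
  (p⁹)¹ = p⁹, (p⁹)² = p¹⁸, (p⁹)³ = p⁵, (p⁹)⁴ = p¹⁴, (p⁹)⁵ = p, (p⁹)⁶ = p¹⁰, (p⁹)⁷ = p¹⁹, (p⁹)⁸ = p⁶, (p⁹)⁹ = p¹⁵, (p⁹)¹⁰ = p², (p⁹)¹¹ = p¹¹, (p⁹)¹² = p²⁰, (p⁹)¹³ = p⁷, (p⁹)¹⁴ = p¹⁶, (p⁹)¹⁵ = p³, (p⁹)¹⁶ = p¹², (p⁹)¹⁷ = p²¹, (p⁹)¹⁸ = p⁸, (p⁹)¹⁹ = p¹⁷, (p⁹)²⁰ = p⁴, (p⁹)²¹ = p¹³, (p⁹)²² = e.
The smallest positive k with (p⁹)ᵏ = e is 22, so |⟨p⁹⟩| = 22.

Answer: 22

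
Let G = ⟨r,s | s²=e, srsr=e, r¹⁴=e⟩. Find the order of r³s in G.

Compute successive powers until reaching e:
  (r³s)¹ = r³s, (r³s)² = e.
The smallest positive k with (r³s)ᵏ = e is 2.

Answer: 2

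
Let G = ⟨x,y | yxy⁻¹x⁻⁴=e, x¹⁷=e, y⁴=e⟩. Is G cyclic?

Every cyclic group is abelian. But x·y = xy while y·x = x⁴y, so x·y ≠ y·x and G is not abelian. Hence G is not cyclic.

Answer: No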